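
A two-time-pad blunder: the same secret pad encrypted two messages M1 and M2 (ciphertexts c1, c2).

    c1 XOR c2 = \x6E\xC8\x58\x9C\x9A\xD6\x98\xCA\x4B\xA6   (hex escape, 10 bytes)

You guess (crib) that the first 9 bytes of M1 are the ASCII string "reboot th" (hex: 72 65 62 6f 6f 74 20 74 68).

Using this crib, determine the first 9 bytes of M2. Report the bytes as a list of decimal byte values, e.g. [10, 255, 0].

[28, 173, 58, 243, 245, 162, 184, 190, 35]

Since c1 ⊕ c2 = M1 ⊕ M2, XORing with the guessed M1 bytes yields the corresponding M2 bytes: M2 = (c1 ⊕ c2) ⊕ M1.
6e ⊕ 72 = 1c
c8 ⊕ 65 = ad
58 ⊕ 62 = 3a
9c ⊕ 6f = f3
9a ⊕ 6f = f5
d6 ⊕ 74 = a2
98 ⊕ 20 = b8
ca ⊕ 74 = be
4b ⊕ 68 = 23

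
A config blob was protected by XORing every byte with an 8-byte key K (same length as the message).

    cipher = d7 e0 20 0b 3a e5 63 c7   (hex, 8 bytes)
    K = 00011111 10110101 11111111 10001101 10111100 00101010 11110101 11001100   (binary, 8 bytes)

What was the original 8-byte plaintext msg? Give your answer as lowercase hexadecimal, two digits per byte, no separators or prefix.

d7 ⊕ 1f = c8
e0 ⊕ b5 = 55
20 ⊕ ff = df
0b ⊕ 8d = 86
3a ⊕ bc = 86
e5 ⊕ 2a = cf
63 ⊕ f5 = 96
c7 ⊕ cc = 0b

c855df8686cf960b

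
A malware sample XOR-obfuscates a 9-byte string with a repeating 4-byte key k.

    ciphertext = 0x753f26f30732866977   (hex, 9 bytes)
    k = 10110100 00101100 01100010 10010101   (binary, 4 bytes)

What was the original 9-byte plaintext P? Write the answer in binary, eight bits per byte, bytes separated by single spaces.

The 4-byte key repeats, so the effective keystream is b4 2c 62 95 b4 2c 62 95 b4.
byte 0: 75 ^ b4 = c1
byte 1: 3f ^ 2c = 13
byte 2: 26 ^ 62 = 44
byte 3: f3 ^ 95 = 66
byte 4: 07 ^ b4 = b3
byte 5: 32 ^ 2c = 1e
byte 6: 86 ^ 62 = e4
byte 7: 69 ^ 95 = fc
byte 8: 77 ^ b4 = c3

11000001 00010011 01000100 01100110 10110011 00011110 11100100 11111100 11000011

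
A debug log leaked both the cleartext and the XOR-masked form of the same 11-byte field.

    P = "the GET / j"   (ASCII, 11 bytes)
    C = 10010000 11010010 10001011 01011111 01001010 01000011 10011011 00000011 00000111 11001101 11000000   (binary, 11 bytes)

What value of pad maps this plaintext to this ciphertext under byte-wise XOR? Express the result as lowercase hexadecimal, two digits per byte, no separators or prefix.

e4baee7f0d06cf2328edaa

Since C = P ⊕ pad, XORing both sides with P gives pad = P ⊕ C.
byte 0: 74 XOR 90 = e4
byte 1: 68 XOR d2 = ba
byte 2: 65 XOR 8b = ee
byte 3: 20 XOR 5f = 7f
byte 4: 47 XOR 4a = 0d
byte 5: 45 XOR 43 = 06
byte 6: 54 XOR 9b = cf
byte 7: 20 XOR 03 = 23
byte 8: 2f XOR 07 = 28
byte 9: 20 XOR cd = ed
byte 10: 6a XOR c0 = aa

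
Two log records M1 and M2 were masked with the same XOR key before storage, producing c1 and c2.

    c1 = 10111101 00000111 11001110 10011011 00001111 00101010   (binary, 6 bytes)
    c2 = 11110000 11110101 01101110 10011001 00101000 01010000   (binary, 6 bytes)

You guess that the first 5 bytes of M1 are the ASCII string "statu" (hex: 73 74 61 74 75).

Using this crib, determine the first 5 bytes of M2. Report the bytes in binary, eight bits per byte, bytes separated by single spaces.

00111110 10000110 11000001 01110110 01010010

First, c1 ⊕ c2 = (M1 ⊕ K) ⊕ (M2 ⊕ K) = M1 ⊕ M2, so the key drops out. Then M2 = (M1 ⊕ M2) ⊕ M1 over the first 5 bytes.
byte 0: (bd ^ f0) ^ 73 = 4d ^ 73 = 3e
byte 1: (07 ^ f5) ^ 74 = f2 ^ 74 = 86
byte 2: (ce ^ 6e) ^ 61 = a0 ^ 61 = c1
byte 3: (9b ^ 99) ^ 74 = 02 ^ 74 = 76
byte 4: (0f ^ 28) ^ 75 = 27 ^ 75 = 52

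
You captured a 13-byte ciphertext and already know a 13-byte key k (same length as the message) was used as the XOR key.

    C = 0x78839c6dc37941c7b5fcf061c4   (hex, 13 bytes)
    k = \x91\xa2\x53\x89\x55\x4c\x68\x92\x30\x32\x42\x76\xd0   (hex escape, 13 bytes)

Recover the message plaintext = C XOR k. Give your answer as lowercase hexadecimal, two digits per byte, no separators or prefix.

e921cfe49635295585ceb21714

XOR is its own inverse, so applying the key byte-wise gives the result directly.
byte 0: 78 XOR 91 = e9
byte 1: 83 XOR a2 = 21
byte 2: 9c XOR 53 = cf
byte 3: 6d XOR 89 = e4
byte 4: c3 XOR 55 = 96
byte 5: 79 XOR 4c = 35
byte 6: 41 XOR 68 = 29
byte 7: c7 XOR 92 = 55
byte 8: b5 XOR 30 = 85
byte 9: fc XOR 32 = ce
byte 10: f0 XOR 42 = b2
byte 11: 61 XOR 76 = 17
byte 12: c4 XOR d0 = 14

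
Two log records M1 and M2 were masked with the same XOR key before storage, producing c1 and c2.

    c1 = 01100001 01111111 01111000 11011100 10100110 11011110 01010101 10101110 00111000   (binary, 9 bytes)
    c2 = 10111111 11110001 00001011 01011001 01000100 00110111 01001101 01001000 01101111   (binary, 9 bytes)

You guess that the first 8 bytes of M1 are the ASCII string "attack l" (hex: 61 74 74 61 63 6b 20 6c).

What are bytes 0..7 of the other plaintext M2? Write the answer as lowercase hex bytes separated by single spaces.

bf fa 07 e4 81 82 38 8a

First, c1 ⊕ c2 = (M1 ⊕ K) ⊕ (M2 ⊕ K) = M1 ⊕ M2, so the key drops out. Then M2 = (M1 ⊕ M2) ⊕ M1 over the first 8 bytes.
byte 0: (61 xor bf) xor 61 = de xor 61 = bf
byte 1: (7f xor f1) xor 74 = 8e xor 74 = fa
byte 2: (78 xor 0b) xor 74 = 73 xor 74 = 07
byte 3: (dc xor 59) xor 61 = 85 xor 61 = e4
byte 4: (a6 xor 44) xor 63 = e2 xor 63 = 81
byte 5: (de xor 37) xor 6b = e9 xor 6b = 82
byte 6: (55 xor 4d) xor 20 = 18 xor 20 = 38
byte 7: (ae xor 48) xor 6c = e6 xor 6c = 8a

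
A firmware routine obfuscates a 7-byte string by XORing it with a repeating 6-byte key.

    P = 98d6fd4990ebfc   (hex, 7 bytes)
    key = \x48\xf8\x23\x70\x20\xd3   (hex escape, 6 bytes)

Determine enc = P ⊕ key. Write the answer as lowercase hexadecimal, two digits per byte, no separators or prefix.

d02ede39b038b4

The 6-byte key repeats, so the effective keystream is 48 f8 23 70 20 d3 48.
byte 0: 98 ⊕ 48 = d0
byte 1: d6 ⊕ f8 = 2e
byte 2: fd ⊕ 23 = de
byte 3: 49 ⊕ 70 = 39
byte 4: 90 ⊕ 20 = b0
byte 5: eb ⊕ d3 = 38
byte 6: fc ⊕ 48 = b4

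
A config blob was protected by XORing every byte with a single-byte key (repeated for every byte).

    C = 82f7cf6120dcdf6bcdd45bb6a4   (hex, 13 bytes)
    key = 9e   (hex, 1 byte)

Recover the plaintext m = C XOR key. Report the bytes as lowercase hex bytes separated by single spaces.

1c 69 51 ff be 42 41 f5 53 4a c5 28 3a

The 1-byte key repeats, so the effective keystream is 9e 9e 9e 9e 9e 9e 9e 9e 9e 9e 9e 9e 9e.
byte 0: 82 ^ 9e = 1c
byte 1: f7 ^ 9e = 69
byte 2: cf ^ 9e = 51
byte 3: 61 ^ 9e = ff
byte 4: 20 ^ 9e = be
byte 5: dc ^ 9e = 42
byte 6: df ^ 9e = 41
byte 7: 6b ^ 9e = f5
byte 8: cd ^ 9e = 53
byte 9: d4 ^ 9e = 4a
byte 10: 5b ^ 9e = c5
byte 11: b6 ^ 9e = 28
byte 12: a4 ^ 9e = 3a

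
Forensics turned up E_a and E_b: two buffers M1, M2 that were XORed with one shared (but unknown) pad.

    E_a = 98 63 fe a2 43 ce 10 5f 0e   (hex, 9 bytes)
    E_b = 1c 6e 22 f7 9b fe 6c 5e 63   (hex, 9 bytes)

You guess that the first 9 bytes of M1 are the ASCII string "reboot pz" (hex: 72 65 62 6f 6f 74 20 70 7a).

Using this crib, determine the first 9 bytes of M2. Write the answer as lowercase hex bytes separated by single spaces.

f6 68 be 3a b7 44 5c 71 17

First, E_a ⊕ E_b = (M1 ⊕ K) ⊕ (M2 ⊕ K) = M1 ⊕ M2, so the key drops out. Then M2 = (M1 ⊕ M2) ⊕ M1 over the first 9 bytes.
byte 0: (98 ^ 1c) ^ 72 = 84 ^ 72 = f6
byte 1: (63 ^ 6e) ^ 65 = 0d ^ 65 = 68
byte 2: (fe ^ 22) ^ 62 = dc ^ 62 = be
byte 3: (a2 ^ f7) ^ 6f = 55 ^ 6f = 3a
byte 4: (43 ^ 9b) ^ 6f = d8 ^ 6f = b7
byte 5: (ce ^ fe) ^ 74 = 30 ^ 74 = 44
byte 6: (10 ^ 6c) ^ 20 = 7c ^ 20 = 5c
byte 7: (5f ^ 5e) ^ 70 = 01 ^ 70 = 71
byte 8: (0e ^ 63) ^ 7a = 6d ^ 7a = 17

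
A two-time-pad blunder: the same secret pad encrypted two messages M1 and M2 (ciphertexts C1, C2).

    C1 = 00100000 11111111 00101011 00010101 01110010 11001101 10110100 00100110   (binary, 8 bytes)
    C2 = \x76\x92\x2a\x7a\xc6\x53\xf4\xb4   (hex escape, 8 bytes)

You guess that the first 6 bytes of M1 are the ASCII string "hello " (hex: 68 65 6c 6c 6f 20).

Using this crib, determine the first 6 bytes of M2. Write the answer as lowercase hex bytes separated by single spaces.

3e 08 6d 03 db be

First, C1 ⊕ C2 = (M1 ⊕ K) ⊕ (M2 ⊕ K) = M1 ⊕ M2, so the key drops out. Then M2 = (M1 ⊕ M2) ⊕ M1 over the first 6 bytes.
byte 0: (20 XOR 76) XOR 68 = 56 XOR 68 = 3e
byte 1: (ff XOR 92) XOR 65 = 6d XOR 65 = 08
byte 2: (2b XOR 2a) XOR 6c = 01 XOR 6c = 6d
byte 3: (15 XOR 7a) XOR 6c = 6f XOR 6c = 03
byte 4: (72 XOR c6) XOR 6f = b4 XOR 6f = db
byte 5: (cd XOR 53) XOR 20 = 9e XOR 20 = be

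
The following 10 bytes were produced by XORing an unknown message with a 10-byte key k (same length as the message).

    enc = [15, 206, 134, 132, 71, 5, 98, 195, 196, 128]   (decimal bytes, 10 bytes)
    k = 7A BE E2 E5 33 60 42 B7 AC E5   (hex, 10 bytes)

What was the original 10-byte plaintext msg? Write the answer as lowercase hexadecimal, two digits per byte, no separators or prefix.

XOR is its own inverse, so applying the key byte-wise gives the result directly.
byte 0:  15 XOR 122 = 117
byte 1: 206 XOR 190 = 112
byte 2: 134 XOR 226 = 100
byte 3: 132 XOR 229 =  97
byte 4:  71 XOR  51 = 116
byte 5:   5 XOR  96 = 101
byte 6:  98 XOR  66 =  32
byte 7: 195 XOR 183 = 116
byte 8: 196 XOR 172 = 104
byte 9: 128 XOR 229 = 101

75706461746520746865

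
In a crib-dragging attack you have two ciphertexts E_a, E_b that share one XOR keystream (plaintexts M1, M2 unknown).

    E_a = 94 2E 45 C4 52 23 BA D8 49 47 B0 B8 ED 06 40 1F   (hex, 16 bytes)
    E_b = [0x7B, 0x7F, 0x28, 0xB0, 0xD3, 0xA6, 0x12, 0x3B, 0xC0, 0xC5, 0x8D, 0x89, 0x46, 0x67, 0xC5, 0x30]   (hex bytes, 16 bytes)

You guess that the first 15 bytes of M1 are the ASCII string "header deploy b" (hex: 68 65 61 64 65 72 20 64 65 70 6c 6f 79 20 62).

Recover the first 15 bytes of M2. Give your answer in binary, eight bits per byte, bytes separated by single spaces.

First, E_a ⊕ E_b = (M1 ⊕ K) ⊕ (M2 ⊕ K) = M1 ⊕ M2, so the key drops out. Then M2 = (M1 ⊕ M2) ⊕ M1 over the first 15 bytes.
byte 0: (94 ^ 7b) ^ 68 = ef ^ 68 = 87
byte 1: (2e ^ 7f) ^ 65 = 51 ^ 65 = 34
byte 2: (45 ^ 28) ^ 61 = 6d ^ 61 = 0c
byte 3: (c4 ^ b0) ^ 64 = 74 ^ 64 = 10
byte 4: (52 ^ d3) ^ 65 = 81 ^ 65 = e4
byte 5: (23 ^ a6) ^ 72 = 85 ^ 72 = f7
byte 6: (ba ^ 12) ^ 20 = a8 ^ 20 = 88
byte 7: (d8 ^ 3b) ^ 64 = e3 ^ 64 = 87
byte 8: (49 ^ c0) ^ 65 = 89 ^ 65 = ec
byte 9: (47 ^ c5) ^ 70 = 82 ^ 70 = f2
byte 10: (b0 ^ 8d) ^ 6c = 3d ^ 6c = 51
byte 11: (b8 ^ 89) ^ 6f = 31 ^ 6f = 5e
byte 12: (ed ^ 46) ^ 79 = ab ^ 79 = d2
byte 13: (06 ^ 67) ^ 20 = 61 ^ 20 = 41
byte 14: (40 ^ c5) ^ 62 = 85 ^ 62 = e7

10000111 00110100 00001100 00010000 11100100 11110111 10001000 10000111 11101100 11110010 01010001 01011110 11010010 01000001 11100111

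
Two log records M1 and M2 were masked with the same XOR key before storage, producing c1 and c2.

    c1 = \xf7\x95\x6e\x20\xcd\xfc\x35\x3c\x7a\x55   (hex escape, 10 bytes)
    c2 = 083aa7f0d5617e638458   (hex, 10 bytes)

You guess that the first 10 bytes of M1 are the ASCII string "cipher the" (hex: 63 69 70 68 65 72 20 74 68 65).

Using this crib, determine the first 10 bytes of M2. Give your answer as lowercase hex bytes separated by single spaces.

First, c1 ⊕ c2 = (M1 ⊕ K) ⊕ (M2 ⊕ K) = M1 ⊕ M2, so the key drops out. Then M2 = (M1 ⊕ M2) ⊕ M1 over the first 10 bytes.
byte 0: (f7 xor 08) xor 63 = ff xor 63 = 9c
byte 1: (95 xor 3a) xor 69 = af xor 69 = c6
byte 2: (6e xor a7) xor 70 = c9 xor 70 = b9
byte 3: (20 xor f0) xor 68 = d0 xor 68 = b8
byte 4: (cd xor d5) xor 65 = 18 xor 65 = 7d
byte 5: (fc xor 61) xor 72 = 9d xor 72 = ef
byte 6: (35 xor 7e) xor 20 = 4b xor 20 = 6b
byte 7: (3c xor 63) xor 74 = 5f xor 74 = 2b
byte 8: (7a xor 84) xor 68 = fe xor 68 = 96
byte 9: (55 xor 58) xor 65 = 0d xor 65 = 68

9c c6 b9 b8 7d ef 6b 2b 96 68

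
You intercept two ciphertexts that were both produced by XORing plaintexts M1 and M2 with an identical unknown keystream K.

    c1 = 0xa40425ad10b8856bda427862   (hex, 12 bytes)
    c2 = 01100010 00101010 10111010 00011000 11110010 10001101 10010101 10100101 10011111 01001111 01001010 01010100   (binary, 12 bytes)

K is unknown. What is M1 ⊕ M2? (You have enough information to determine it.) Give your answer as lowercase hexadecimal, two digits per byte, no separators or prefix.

c1 ⊕ c2 = (M1 ⊕ K) ⊕ (M2 ⊕ K) = M1 ⊕ M2 — the shared key cancels under XOR.
10100100 xor 01100010 = 11000110
00000100 xor 00101010 = 00101110
00100101 xor 10111010 = 10011111
10101101 xor 00011000 = 10110101
00010000 xor 11110010 = 11100010
10111000 xor 10001101 = 00110101
10000101 xor 10010101 = 00010000
01101011 xor 10100101 = 11001110
11011010 xor 10011111 = 01000101
01000010 xor 01001111 = 00001101
01111000 xor 01001010 = 00110010
01100010 xor 01010100 = 00110110

c62e9fb5e23510ce450d3236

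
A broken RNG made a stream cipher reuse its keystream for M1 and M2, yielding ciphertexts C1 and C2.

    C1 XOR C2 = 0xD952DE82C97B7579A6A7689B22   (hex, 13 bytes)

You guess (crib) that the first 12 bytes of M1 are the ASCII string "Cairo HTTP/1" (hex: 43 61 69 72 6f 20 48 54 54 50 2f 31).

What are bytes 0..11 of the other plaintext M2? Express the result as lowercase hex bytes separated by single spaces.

9a 33 b7 f0 a6 5b 3d 2d f2 f7 47 aa

Since C1 ⊕ C2 = M1 ⊕ M2, XORing with the guessed M1 bytes yields the corresponding M2 bytes: M2 = (C1 ⊕ C2) ⊕ M1.
d9 ^ 43 = 9a
52 ^ 61 = 33
de ^ 69 = b7
82 ^ 72 = f0
c9 ^ 6f = a6
7b ^ 20 = 5b
75 ^ 48 = 3d
79 ^ 54 = 2d
a6 ^ 54 = f2
a7 ^ 50 = f7
68 ^ 2f = 47
9b ^ 31 = aa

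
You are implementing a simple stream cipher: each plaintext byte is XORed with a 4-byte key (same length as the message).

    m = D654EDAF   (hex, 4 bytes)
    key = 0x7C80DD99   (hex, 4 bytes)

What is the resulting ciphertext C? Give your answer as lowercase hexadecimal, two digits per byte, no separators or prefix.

XOR is its own inverse, so applying the key byte-wise gives the result directly.
d6 ⊕ 7c = aa
54 ⊕ 80 = d4
ed ⊕ dd = 30
af ⊕ 99 = 36

aad43036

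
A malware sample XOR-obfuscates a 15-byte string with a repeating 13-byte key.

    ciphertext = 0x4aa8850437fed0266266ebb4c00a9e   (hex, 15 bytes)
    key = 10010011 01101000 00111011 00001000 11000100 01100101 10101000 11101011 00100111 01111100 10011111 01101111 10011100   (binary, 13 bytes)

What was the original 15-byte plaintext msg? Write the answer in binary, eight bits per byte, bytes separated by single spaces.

The 13-byte key repeats, so the effective keystream is 93 68 3b 08 c4 65 a8 eb 27 7c 9f 6f 9c 93 68.
byte 0: 01001010 xor 10010011 = 11011001
byte 1: 10101000 xor 01101000 = 11000000
byte 2: 10000101 xor 00111011 = 10111110
byte 3: 00000100 xor 00001000 = 00001100
byte 4: 00110111 xor 11000100 = 11110011
byte 5: 11111110 xor 01100101 = 10011011
byte 6: 11010000 xor 10101000 = 01111000
byte 7: 00100110 xor 11101011 = 11001101
byte 8: 01100010 xor 00100111 = 01000101
byte 9: 01100110 xor 01111100 = 00011010
byte 10: 11101011 xor 10011111 = 01110100
byte 11: 10110100 xor 01101111 = 11011011
byte 12: 11000000 xor 10011100 = 01011100
byte 13: 00001010 xor 10010011 = 10011001
byte 14: 10011110 xor 01101000 = 11110110

11011001 11000000 10111110 00001100 11110011 10011011 01111000 11001101 01000101 00011010 01110100 11011011 01011100 10011001 11110110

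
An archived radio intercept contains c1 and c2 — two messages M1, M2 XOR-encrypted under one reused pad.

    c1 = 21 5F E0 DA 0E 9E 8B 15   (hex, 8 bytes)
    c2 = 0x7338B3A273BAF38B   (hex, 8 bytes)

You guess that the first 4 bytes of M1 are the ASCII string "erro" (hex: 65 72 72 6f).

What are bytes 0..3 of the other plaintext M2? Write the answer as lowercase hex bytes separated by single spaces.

37 15 21 17

First, c1 ⊕ c2 = (M1 ⊕ K) ⊕ (M2 ⊕ K) = M1 ⊕ M2, so the key drops out. Then M2 = (M1 ⊕ M2) ⊕ M1 over the first 4 bytes.
byte 0: (21 XOR 73) XOR 65 = 52 XOR 65 = 37
byte 1: (5f XOR 38) XOR 72 = 67 XOR 72 = 15
byte 2: (e0 XOR b3) XOR 72 = 53 XOR 72 = 21
byte 3: (da XOR a2) XOR 6f = 78 XOR 6f = 17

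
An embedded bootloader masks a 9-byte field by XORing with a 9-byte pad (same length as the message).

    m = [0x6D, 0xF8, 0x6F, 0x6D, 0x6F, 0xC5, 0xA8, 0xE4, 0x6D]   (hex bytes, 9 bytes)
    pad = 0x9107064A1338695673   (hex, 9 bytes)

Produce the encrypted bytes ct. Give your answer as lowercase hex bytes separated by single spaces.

fc ff 69 27 7c fd c1 b2 1e

109 XOR 145 = 252
248 XOR   7 = 255
111 XOR   6 = 105
109 XOR  74 =  39
111 XOR  19 = 124
197 XOR  56 = 253
168 XOR 105 = 193
228 XOR  86 = 178
109 XOR 115 =  30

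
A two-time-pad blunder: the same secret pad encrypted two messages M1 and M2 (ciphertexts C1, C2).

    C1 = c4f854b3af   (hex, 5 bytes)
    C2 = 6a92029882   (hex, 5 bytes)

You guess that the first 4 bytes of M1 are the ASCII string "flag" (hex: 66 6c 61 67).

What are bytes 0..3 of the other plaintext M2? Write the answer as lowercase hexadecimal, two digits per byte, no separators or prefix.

c806374c

First, C1 ⊕ C2 = (M1 ⊕ K) ⊕ (M2 ⊕ K) = M1 ⊕ M2, so the key drops out. Then M2 = (M1 ⊕ M2) ⊕ M1 over the first 4 bytes.
byte 0: (c4 XOR 6a) XOR 66 = ae XOR 66 = c8
byte 1: (f8 XOR 92) XOR 6c = 6a XOR 6c = 06
byte 2: (54 XOR 02) XOR 61 = 56 XOR 61 = 37
byte 3: (b3 XOR 98) XOR 67 = 2b XOR 67 = 4c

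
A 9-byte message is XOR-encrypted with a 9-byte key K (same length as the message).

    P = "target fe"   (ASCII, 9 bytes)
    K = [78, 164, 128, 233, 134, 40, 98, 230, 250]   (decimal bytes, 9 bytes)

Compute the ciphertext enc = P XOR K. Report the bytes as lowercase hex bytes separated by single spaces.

XOR is its own inverse, so applying the key byte-wise gives the result directly.
74 xor 4e = 3a
61 xor a4 = c5
72 xor 80 = f2
67 xor e9 = 8e
65 xor 86 = e3
74 xor 28 = 5c
20 xor 62 = 42
66 xor e6 = 80
65 xor fa = 9f

3a c5 f2 8e e3 5c 42 80 9f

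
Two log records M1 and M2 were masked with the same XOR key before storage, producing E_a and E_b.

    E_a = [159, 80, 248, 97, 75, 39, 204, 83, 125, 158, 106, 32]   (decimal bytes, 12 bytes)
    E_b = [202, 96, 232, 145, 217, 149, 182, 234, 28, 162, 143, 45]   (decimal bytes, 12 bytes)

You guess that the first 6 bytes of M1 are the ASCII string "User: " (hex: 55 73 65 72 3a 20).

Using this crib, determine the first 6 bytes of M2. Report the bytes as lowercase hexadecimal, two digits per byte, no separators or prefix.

00437582a892

First, E_a ⊕ E_b = (M1 ⊕ K) ⊕ (M2 ⊕ K) = M1 ⊕ M2, so the key drops out. Then M2 = (M1 ⊕ M2) ⊕ M1 over the first 6 bytes.
byte 0: (9f XOR ca) XOR 55 = 55 XOR 55 = 00
byte 1: (50 XOR 60) XOR 73 = 30 XOR 73 = 43
byte 2: (f8 XOR e8) XOR 65 = 10 XOR 65 = 75
byte 3: (61 XOR 91) XOR 72 = f0 XOR 72 = 82
byte 4: (4b XOR d9) XOR 3a = 92 XOR 3a = a8
byte 5: (27 XOR 95) XOR 20 = b2 XOR 20 = 92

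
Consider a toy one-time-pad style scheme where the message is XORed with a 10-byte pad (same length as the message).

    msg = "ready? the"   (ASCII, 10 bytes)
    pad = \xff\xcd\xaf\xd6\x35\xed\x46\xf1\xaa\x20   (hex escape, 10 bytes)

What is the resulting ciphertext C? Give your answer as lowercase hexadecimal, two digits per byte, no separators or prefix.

byte 0: 01110010 ⊕ 11111111 = 10001101
byte 1: 01100101 ⊕ 11001101 = 10101000
byte 2: 01100001 ⊕ 10101111 = 11001110
byte 3: 01100100 ⊕ 11010110 = 10110010
byte 4: 01111001 ⊕ 00110101 = 01001100
byte 5: 00111111 ⊕ 11101101 = 11010010
byte 6: 00100000 ⊕ 01000110 = 01100110
byte 7: 01110100 ⊕ 11110001 = 10000101
byte 8: 01101000 ⊕ 10101010 = 11000010
byte 9: 01100101 ⊕ 00100000 = 01000101

8da8ceb24cd26685c245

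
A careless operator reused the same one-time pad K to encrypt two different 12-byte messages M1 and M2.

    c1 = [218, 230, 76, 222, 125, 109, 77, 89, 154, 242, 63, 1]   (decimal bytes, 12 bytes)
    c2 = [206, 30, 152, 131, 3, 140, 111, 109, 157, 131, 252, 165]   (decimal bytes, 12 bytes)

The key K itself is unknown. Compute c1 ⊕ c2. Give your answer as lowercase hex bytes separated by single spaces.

c1 ⊕ c2 = (M1 ⊕ K) ⊕ (M2 ⊕ K) = M1 ⊕ M2 — the shared key cancels under XOR.
da ⊕ ce = 14
e6 ⊕ 1e = f8
4c ⊕ 98 = d4
de ⊕ 83 = 5d
7d ⊕ 03 = 7e
6d ⊕ 8c = e1
4d ⊕ 6f = 22
59 ⊕ 6d = 34
9a ⊕ 9d = 07
f2 ⊕ 83 = 71
3f ⊕ fc = c3
01 ⊕ a5 = a4

14 f8 d4 5d 7e e1 22 34 07 71 c3 a4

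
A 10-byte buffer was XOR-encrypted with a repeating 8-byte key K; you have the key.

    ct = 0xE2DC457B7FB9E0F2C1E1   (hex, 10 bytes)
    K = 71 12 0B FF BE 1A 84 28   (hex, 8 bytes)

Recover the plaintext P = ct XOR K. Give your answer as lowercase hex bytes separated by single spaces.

The 8-byte key repeats, so the effective keystream is 71 12 0b ff be 1a 84 28 71 12.
byte 0: e2 xor 71 = 93
byte 1: dc xor 12 = ce
byte 2: 45 xor 0b = 4e
byte 3: 7b xor ff = 84
byte 4: 7f xor be = c1
byte 5: b9 xor 1a = a3
byte 6: e0 xor 84 = 64
byte 7: f2 xor 28 = da
byte 8: c1 xor 71 = b0
byte 9: e1 xor 12 = f3

93 ce 4e 84 c1 a3 64 da b0 f3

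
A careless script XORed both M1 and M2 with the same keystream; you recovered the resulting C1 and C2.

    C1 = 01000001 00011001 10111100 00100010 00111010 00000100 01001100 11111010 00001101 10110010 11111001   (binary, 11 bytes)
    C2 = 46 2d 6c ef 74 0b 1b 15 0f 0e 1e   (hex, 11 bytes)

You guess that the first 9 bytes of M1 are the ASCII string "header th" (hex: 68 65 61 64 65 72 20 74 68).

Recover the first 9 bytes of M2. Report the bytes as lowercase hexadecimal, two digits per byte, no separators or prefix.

First, C1 ⊕ C2 = (M1 ⊕ K) ⊕ (M2 ⊕ K) = M1 ⊕ M2, so the key drops out. Then M2 = (M1 ⊕ M2) ⊕ M1 over the first 9 bytes.
byte 0: (41 ^ 46) ^ 68 = 07 ^ 68 = 6f
byte 1: (19 ^ 2d) ^ 65 = 34 ^ 65 = 51
byte 2: (bc ^ 6c) ^ 61 = d0 ^ 61 = b1
byte 3: (22 ^ ef) ^ 64 = cd ^ 64 = a9
byte 4: (3a ^ 74) ^ 65 = 4e ^ 65 = 2b
byte 5: (04 ^ 0b) ^ 72 = 0f ^ 72 = 7d
byte 6: (4c ^ 1b) ^ 20 = 57 ^ 20 = 77
byte 7: (fa ^ 15) ^ 74 = ef ^ 74 = 9b
byte 8: (0d ^ 0f) ^ 68 = 02 ^ 68 = 6a

6f51b1a92b7d779b6a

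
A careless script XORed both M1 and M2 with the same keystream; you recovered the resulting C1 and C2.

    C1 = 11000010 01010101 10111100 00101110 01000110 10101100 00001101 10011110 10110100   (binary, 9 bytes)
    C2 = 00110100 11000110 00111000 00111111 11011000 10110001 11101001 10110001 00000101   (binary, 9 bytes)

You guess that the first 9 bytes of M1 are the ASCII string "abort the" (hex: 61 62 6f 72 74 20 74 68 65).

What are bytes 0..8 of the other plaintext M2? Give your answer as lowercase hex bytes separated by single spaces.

First, C1 ⊕ C2 = (M1 ⊕ K) ⊕ (M2 ⊕ K) = M1 ⊕ M2, so the key drops out. Then M2 = (M1 ⊕ M2) ⊕ M1 over the first 9 bytes.
byte 0: (c2 ⊕ 34) ⊕ 61 = f6 ⊕ 61 = 97
byte 1: (55 ⊕ c6) ⊕ 62 = 93 ⊕ 62 = f1
byte 2: (bc ⊕ 38) ⊕ 6f = 84 ⊕ 6f = eb
byte 3: (2e ⊕ 3f) ⊕ 72 = 11 ⊕ 72 = 63
byte 4: (46 ⊕ d8) ⊕ 74 = 9e ⊕ 74 = ea
byte 5: (ac ⊕ b1) ⊕ 20 = 1d ⊕ 20 = 3d
byte 6: (0d ⊕ e9) ⊕ 74 = e4 ⊕ 74 = 90
byte 7: (9e ⊕ b1) ⊕ 68 = 2f ⊕ 68 = 47
byte 8: (b4 ⊕ 05) ⊕ 65 = b1 ⊕ 65 = d4

97 f1 eb 63 ea 3d 90 47 d4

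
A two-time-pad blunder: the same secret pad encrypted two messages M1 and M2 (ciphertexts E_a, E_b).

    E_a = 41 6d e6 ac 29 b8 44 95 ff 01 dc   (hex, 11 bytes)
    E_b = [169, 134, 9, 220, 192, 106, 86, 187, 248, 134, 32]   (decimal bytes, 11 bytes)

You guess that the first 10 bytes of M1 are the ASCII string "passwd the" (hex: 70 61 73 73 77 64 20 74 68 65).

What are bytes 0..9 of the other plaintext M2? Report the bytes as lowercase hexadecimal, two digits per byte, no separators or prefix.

First, E_a ⊕ E_b = (M1 ⊕ K) ⊕ (M2 ⊕ K) = M1 ⊕ M2, so the key drops out. Then M2 = (M1 ⊕ M2) ⊕ M1 over the first 10 bytes.
byte 0: (41 xor a9) xor 70 = e8 xor 70 = 98
byte 1: (6d xor 86) xor 61 = eb xor 61 = 8a
byte 2: (e6 xor 09) xor 73 = ef xor 73 = 9c
byte 3: (ac xor dc) xor 73 = 70 xor 73 = 03
byte 4: (29 xor c0) xor 77 = e9 xor 77 = 9e
byte 5: (b8 xor 6a) xor 64 = d2 xor 64 = b6
byte 6: (44 xor 56) xor 20 = 12 xor 20 = 32
byte 7: (95 xor bb) xor 74 = 2e xor 74 = 5a
byte 8: (ff xor f8) xor 68 = 07 xor 68 = 6f
byte 9: (01 xor 86) xor 65 = 87 xor 65 = e2

988a9c039eb6325a6fe2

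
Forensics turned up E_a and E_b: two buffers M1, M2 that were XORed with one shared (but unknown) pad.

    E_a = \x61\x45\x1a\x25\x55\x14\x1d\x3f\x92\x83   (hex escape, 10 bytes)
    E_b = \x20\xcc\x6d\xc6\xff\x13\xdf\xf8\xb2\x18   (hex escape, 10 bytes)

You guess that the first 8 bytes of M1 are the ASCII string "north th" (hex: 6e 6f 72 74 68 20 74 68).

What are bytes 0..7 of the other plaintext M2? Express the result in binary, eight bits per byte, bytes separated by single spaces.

00101111 11100110 00000101 10010111 11000010 00100111 10110110 10101111

First, E_a ⊕ E_b = (M1 ⊕ K) ⊕ (M2 ⊕ K) = M1 ⊕ M2, so the key drops out. Then M2 = (M1 ⊕ M2) ⊕ M1 over the first 8 bytes.
byte 0: (61 ^ 20) ^ 6e = 41 ^ 6e = 2f
byte 1: (45 ^ cc) ^ 6f = 89 ^ 6f = e6
byte 2: (1a ^ 6d) ^ 72 = 77 ^ 72 = 05
byte 3: (25 ^ c6) ^ 74 = e3 ^ 74 = 97
byte 4: (55 ^ ff) ^ 68 = aa ^ 68 = c2
byte 5: (14 ^ 13) ^ 20 = 07 ^ 20 = 27
byte 6: (1d ^ df) ^ 74 = c2 ^ 74 = b6
byte 7: (3f ^ f8) ^ 68 = c7 ^ 68 = af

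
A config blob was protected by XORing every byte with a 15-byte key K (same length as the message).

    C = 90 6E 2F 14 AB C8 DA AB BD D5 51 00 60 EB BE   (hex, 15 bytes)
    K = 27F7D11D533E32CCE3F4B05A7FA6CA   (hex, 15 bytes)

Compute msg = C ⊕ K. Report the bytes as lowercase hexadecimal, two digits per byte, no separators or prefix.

90 ⊕ 27 = b7
6e ⊕ f7 = 99
2f ⊕ d1 = fe
14 ⊕ 1d = 09
ab ⊕ 53 = f8
c8 ⊕ 3e = f6
da ⊕ 32 = e8
ab ⊕ cc = 67
bd ⊕ e3 = 5e
d5 ⊕ f4 = 21
51 ⊕ b0 = e1
00 ⊕ 5a = 5a
60 ⊕ 7f = 1f
eb ⊕ a6 = 4d
be ⊕ ca = 74

b799fe09f8f6e8675e21e15a1f4d74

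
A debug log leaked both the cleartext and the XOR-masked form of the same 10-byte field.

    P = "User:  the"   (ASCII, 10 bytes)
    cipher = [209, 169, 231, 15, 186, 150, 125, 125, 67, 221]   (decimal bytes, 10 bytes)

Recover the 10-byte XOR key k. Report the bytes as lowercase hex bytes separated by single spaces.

84 da 82 7d 80 b6 5d 09 2b b8

Since cipher = P ⊕ k, XORing both sides with P gives k = P ⊕ cipher.
01010101 ^ 11010001 = 10000100
01110011 ^ 10101001 = 11011010
01100101 ^ 11100111 = 10000010
01110010 ^ 00001111 = 01111101
00111010 ^ 10111010 = 10000000
00100000 ^ 10010110 = 10110110
00100000 ^ 01111101 = 01011101
01110100 ^ 01111101 = 00001001
01101000 ^ 01000011 = 00101011
01100101 ^ 11011101 = 10111000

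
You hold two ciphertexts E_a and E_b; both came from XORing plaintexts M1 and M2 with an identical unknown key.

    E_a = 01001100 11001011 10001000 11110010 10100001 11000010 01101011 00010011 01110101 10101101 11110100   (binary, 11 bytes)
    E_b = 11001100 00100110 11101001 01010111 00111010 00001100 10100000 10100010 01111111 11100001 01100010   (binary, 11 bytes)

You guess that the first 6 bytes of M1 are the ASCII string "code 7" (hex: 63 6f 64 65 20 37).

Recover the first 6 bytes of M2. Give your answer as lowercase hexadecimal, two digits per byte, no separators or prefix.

e38205c0bbf9

First, E_a ⊕ E_b = (M1 ⊕ K) ⊕ (M2 ⊕ K) = M1 ⊕ M2, so the key drops out. Then M2 = (M1 ⊕ M2) ⊕ M1 over the first 6 bytes.
byte 0: (4c xor cc) xor 63 = 80 xor 63 = e3
byte 1: (cb xor 26) xor 6f = ed xor 6f = 82
byte 2: (88 xor e9) xor 64 = 61 xor 64 = 05
byte 3: (f2 xor 57) xor 65 = a5 xor 65 = c0
byte 4: (a1 xor 3a) xor 20 = 9b xor 20 = bb
byte 5: (c2 xor 0c) xor 37 = ce xor 37 = f9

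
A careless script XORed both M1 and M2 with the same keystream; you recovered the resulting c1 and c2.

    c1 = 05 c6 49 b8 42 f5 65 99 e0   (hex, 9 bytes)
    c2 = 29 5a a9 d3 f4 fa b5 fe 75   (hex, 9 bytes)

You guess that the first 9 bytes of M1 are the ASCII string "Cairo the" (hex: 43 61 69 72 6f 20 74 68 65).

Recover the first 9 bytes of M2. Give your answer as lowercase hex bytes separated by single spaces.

6f fd 89 19 d9 2f a4 0f f0

First, c1 ⊕ c2 = (M1 ⊕ K) ⊕ (M2 ⊕ K) = M1 ⊕ M2, so the key drops out. Then M2 = (M1 ⊕ M2) ⊕ M1 over the first 9 bytes.
byte 0: (05 XOR 29) XOR 43 = 2c XOR 43 = 6f
byte 1: (c6 XOR 5a) XOR 61 = 9c XOR 61 = fd
byte 2: (49 XOR a9) XOR 69 = e0 XOR 69 = 89
byte 3: (b8 XOR d3) XOR 72 = 6b XOR 72 = 19
byte 4: (42 XOR f4) XOR 6f = b6 XOR 6f = d9
byte 5: (f5 XOR fa) XOR 20 = 0f XOR 20 = 2f
byte 6: (65 XOR b5) XOR 74 = d0 XOR 74 = a4
byte 7: (99 XOR fe) XOR 68 = 67 XOR 68 = 0f
byte 8: (e0 XOR 75) XOR 65 = 95 XOR 65 = f0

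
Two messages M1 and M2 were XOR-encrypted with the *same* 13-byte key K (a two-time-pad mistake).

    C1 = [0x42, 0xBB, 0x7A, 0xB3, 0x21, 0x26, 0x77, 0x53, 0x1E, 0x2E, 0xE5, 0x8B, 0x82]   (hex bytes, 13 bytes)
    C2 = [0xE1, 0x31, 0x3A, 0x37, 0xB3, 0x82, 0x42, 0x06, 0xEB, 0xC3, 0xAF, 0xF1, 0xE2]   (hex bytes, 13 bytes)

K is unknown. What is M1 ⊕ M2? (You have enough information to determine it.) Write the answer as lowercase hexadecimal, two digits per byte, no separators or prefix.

a38a408492a43555f5ed4a7a60

C1 ⊕ C2 = (M1 ⊕ K) ⊕ (M2 ⊕ K) = M1 ⊕ M2 — the shared key cancels under XOR.
byte 0: 42 xor e1 = a3
byte 1: bb xor 31 = 8a
byte 2: 7a xor 3a = 40
byte 3: b3 xor 37 = 84
byte 4: 21 xor b3 = 92
byte 5: 26 xor 82 = a4
byte 6: 77 xor 42 = 35
byte 7: 53 xor 06 = 55
byte 8: 1e xor eb = f5
byte 9: 2e xor c3 = ed
byte 10: e5 xor af = 4a
byte 11: 8b xor f1 = 7a
byte 12: 82 xor e2 = 60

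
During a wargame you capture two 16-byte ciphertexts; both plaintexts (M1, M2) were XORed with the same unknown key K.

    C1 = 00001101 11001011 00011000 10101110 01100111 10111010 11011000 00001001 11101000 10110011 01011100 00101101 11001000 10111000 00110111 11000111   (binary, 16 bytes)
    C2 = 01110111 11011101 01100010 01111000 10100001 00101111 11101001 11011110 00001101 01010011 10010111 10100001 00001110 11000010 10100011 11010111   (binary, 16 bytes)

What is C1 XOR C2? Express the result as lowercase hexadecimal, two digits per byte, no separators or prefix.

C1 ⊕ C2 = (M1 ⊕ K) ⊕ (M2 ⊕ K) = M1 ⊕ M2 — the shared key cancels under XOR.
 13 xor 119 = 122
203 xor 221 =  22
 24 xor  98 = 122
174 xor 120 = 214
103 xor 161 = 198
186 xor  47 = 149
216 xor 233 =  49
  9 xor 222 = 215
232 xor  13 = 229
179 xor  83 = 224
 92 xor 151 = 203
 45 xor 161 = 140
200 xor  14 = 198
184 xor 194 = 122
 55 xor 163 = 148
199 xor 215 =  16

7a167ad6c69531d7e5e0cb8cc67a9410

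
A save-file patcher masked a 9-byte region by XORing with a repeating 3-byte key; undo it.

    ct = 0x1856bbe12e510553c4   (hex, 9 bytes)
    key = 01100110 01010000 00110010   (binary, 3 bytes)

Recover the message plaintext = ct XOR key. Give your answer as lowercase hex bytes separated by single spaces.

The 3-byte key repeats, so the effective keystream is 66 50 32 66 50 32 66 50 32.
byte 0: 18 ^ 66 = 7e
byte 1: 56 ^ 50 = 06
byte 2: bb ^ 32 = 89
byte 3: e1 ^ 66 = 87
byte 4: 2e ^ 50 = 7e
byte 5: 51 ^ 32 = 63
byte 6: 05 ^ 66 = 63
byte 7: 53 ^ 50 = 03
byte 8: c4 ^ 32 = f6

7e 06 89 87 7e 63 63 03 f6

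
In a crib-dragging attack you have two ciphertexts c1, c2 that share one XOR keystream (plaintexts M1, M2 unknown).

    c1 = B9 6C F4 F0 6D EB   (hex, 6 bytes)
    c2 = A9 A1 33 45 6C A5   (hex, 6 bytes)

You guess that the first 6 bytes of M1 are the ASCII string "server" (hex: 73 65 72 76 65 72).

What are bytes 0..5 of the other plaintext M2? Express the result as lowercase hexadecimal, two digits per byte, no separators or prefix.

First, c1 ⊕ c2 = (M1 ⊕ K) ⊕ (M2 ⊕ K) = M1 ⊕ M2, so the key drops out. Then M2 = (M1 ⊕ M2) ⊕ M1 over the first 6 bytes.
byte 0: (b9 ⊕ a9) ⊕ 73 = 10 ⊕ 73 = 63
byte 1: (6c ⊕ a1) ⊕ 65 = cd ⊕ 65 = a8
byte 2: (f4 ⊕ 33) ⊕ 72 = c7 ⊕ 72 = b5
byte 3: (f0 ⊕ 45) ⊕ 76 = b5 ⊕ 76 = c3
byte 4: (6d ⊕ 6c) ⊕ 65 = 01 ⊕ 65 = 64
byte 5: (eb ⊕ a5) ⊕ 72 = 4e ⊕ 72 = 3c

63a8b5c3643c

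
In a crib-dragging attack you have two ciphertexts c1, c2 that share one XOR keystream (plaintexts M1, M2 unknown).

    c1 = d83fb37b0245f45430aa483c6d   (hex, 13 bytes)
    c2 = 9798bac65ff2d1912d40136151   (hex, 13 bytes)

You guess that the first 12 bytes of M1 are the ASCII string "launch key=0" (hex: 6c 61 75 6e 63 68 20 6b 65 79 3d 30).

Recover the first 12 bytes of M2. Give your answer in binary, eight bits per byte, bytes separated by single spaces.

00100011 11000110 01111100 11010011 00111110 11011111 00000101 10101110 01111000 10010011 01100110 01101101

First, c1 ⊕ c2 = (M1 ⊕ K) ⊕ (M2 ⊕ K) = M1 ⊕ M2, so the key drops out. Then M2 = (M1 ⊕ M2) ⊕ M1 over the first 12 bytes.
byte 0: (d8 ^ 97) ^ 6c = 4f ^ 6c = 23
byte 1: (3f ^ 98) ^ 61 = a7 ^ 61 = c6
byte 2: (b3 ^ ba) ^ 75 = 09 ^ 75 = 7c
byte 3: (7b ^ c6) ^ 6e = bd ^ 6e = d3
byte 4: (02 ^ 5f) ^ 63 = 5d ^ 63 = 3e
byte 5: (45 ^ f2) ^ 68 = b7 ^ 68 = df
byte 6: (f4 ^ d1) ^ 20 = 25 ^ 20 = 05
byte 7: (54 ^ 91) ^ 6b = c5 ^ 6b = ae
byte 8: (30 ^ 2d) ^ 65 = 1d ^ 65 = 78
byte 9: (aa ^ 40) ^ 79 = ea ^ 79 = 93
byte 10: (48 ^ 13) ^ 3d = 5b ^ 3d = 66
byte 11: (3c ^ 61) ^ 30 = 5d ^ 30 = 6d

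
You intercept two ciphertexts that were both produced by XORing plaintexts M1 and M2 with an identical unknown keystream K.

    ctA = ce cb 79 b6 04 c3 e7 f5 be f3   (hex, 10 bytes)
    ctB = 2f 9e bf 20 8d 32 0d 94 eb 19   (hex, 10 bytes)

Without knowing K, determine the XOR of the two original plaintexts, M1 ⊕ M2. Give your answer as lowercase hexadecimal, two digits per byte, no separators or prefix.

e155c69689f1ea6155ea

ctA ⊕ ctB = (M1 ⊕ K) ⊕ (M2 ⊕ K) = M1 ⊕ M2 — the shared key cancels under XOR.
ce xor 2f = e1
cb xor 9e = 55
79 xor bf = c6
b6 xor 20 = 96
04 xor 8d = 89
c3 xor 32 = f1
e7 xor 0d = ea
f5 xor 94 = 61
be xor eb = 55
f3 xor 19 = ea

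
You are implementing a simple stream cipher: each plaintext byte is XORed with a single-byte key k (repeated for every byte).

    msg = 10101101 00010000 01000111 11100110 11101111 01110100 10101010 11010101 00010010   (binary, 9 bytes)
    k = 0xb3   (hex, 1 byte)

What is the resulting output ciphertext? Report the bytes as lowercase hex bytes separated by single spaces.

The 1-byte key repeats, so the effective keystream is b3 b3 b3 b3 b3 b3 b3 b3 b3.
byte 0: ad ^ b3 = 1e
byte 1: 10 ^ b3 = a3
byte 2: 47 ^ b3 = f4
byte 3: e6 ^ b3 = 55
byte 4: ef ^ b3 = 5c
byte 5: 74 ^ b3 = c7
byte 6: aa ^ b3 = 19
byte 7: d5 ^ b3 = 66
byte 8: 12 ^ b3 = a1

1e a3 f4 55 5c c7 19 66 a1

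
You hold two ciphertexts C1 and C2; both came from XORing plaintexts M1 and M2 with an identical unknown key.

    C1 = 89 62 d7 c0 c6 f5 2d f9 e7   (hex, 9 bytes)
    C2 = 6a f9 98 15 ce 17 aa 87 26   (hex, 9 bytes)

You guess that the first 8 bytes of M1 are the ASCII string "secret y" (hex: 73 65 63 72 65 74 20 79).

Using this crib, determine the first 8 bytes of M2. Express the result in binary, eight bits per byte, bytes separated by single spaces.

First, C1 ⊕ C2 = (M1 ⊕ K) ⊕ (M2 ⊕ K) = M1 ⊕ M2, so the key drops out. Then M2 = (M1 ⊕ M2) ⊕ M1 over the first 8 bytes.
byte 0: (89 ^ 6a) ^ 73 = e3 ^ 73 = 90
byte 1: (62 ^ f9) ^ 65 = 9b ^ 65 = fe
byte 2: (d7 ^ 98) ^ 63 = 4f ^ 63 = 2c
byte 3: (c0 ^ 15) ^ 72 = d5 ^ 72 = a7
byte 4: (c6 ^ ce) ^ 65 = 08 ^ 65 = 6d
byte 5: (f5 ^ 17) ^ 74 = e2 ^ 74 = 96
byte 6: (2d ^ aa) ^ 20 = 87 ^ 20 = a7
byte 7: (f9 ^ 87) ^ 79 = 7e ^ 79 = 07

10010000 11111110 00101100 10100111 01101101 10010110 10100111 00000111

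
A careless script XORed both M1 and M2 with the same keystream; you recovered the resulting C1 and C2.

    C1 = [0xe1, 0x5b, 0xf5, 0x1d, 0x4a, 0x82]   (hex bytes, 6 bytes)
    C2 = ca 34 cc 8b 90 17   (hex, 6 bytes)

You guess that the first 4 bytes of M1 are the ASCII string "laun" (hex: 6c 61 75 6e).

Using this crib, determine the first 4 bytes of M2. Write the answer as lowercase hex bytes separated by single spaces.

First, C1 ⊕ C2 = (M1 ⊕ K) ⊕ (M2 ⊕ K) = M1 ⊕ M2, so the key drops out. Then M2 = (M1 ⊕ M2) ⊕ M1 over the first 4 bytes.
byte 0: (e1 ^ ca) ^ 6c = 2b ^ 6c = 47
byte 1: (5b ^ 34) ^ 61 = 6f ^ 61 = 0e
byte 2: (f5 ^ cc) ^ 75 = 39 ^ 75 = 4c
byte 3: (1d ^ 8b) ^ 6e = 96 ^ 6e = f8

47 0e 4c f8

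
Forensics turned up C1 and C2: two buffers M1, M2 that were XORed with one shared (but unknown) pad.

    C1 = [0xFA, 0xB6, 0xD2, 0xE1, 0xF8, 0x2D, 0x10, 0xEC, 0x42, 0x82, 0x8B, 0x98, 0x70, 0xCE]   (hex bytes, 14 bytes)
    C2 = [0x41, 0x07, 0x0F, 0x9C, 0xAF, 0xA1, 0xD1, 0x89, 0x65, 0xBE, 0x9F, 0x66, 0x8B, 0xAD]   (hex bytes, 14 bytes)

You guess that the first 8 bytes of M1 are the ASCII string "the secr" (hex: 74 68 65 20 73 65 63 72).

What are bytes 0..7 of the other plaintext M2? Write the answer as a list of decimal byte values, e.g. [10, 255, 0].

[207, 217, 184, 93, 36, 233, 162, 23]

First, C1 ⊕ C2 = (M1 ⊕ K) ⊕ (M2 ⊕ K) = M1 ⊕ M2, so the key drops out. Then M2 = (M1 ⊕ M2) ⊕ M1 over the first 8 bytes.
byte 0: (fa XOR 41) XOR 74 = bb XOR 74 = cf
byte 1: (b6 XOR 07) XOR 68 = b1 XOR 68 = d9
byte 2: (d2 XOR 0f) XOR 65 = dd XOR 65 = b8
byte 3: (e1 XOR 9c) XOR 20 = 7d XOR 20 = 5d
byte 4: (f8 XOR af) XOR 73 = 57 XOR 73 = 24
byte 5: (2d XOR a1) XOR 65 = 8c XOR 65 = e9
byte 6: (10 XOR d1) XOR 63 = c1 XOR 63 = a2
byte 7: (ec XOR 89) XOR 72 = 65 XOR 72 = 17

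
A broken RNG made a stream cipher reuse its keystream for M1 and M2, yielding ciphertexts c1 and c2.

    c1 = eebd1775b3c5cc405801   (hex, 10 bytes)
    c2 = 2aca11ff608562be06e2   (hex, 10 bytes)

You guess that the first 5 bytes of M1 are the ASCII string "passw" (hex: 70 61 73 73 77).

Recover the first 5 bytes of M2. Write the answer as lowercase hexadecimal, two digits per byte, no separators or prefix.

First, c1 ⊕ c2 = (M1 ⊕ K) ⊕ (M2 ⊕ K) = M1 ⊕ M2, so the key drops out. Then M2 = (M1 ⊕ M2) ⊕ M1 over the first 5 bytes.
byte 0: (ee xor 2a) xor 70 = c4 xor 70 = b4
byte 1: (bd xor ca) xor 61 = 77 xor 61 = 16
byte 2: (17 xor 11) xor 73 = 06 xor 73 = 75
byte 3: (75 xor ff) xor 73 = 8a xor 73 = f9
byte 4: (b3 xor 60) xor 77 = d3 xor 77 = a4

b41675f9a4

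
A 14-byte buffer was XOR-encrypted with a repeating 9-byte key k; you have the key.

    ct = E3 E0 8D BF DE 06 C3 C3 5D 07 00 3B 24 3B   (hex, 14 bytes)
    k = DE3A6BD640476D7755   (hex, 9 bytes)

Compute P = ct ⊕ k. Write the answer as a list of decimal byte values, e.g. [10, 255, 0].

[61, 218, 230, 105, 158, 65, 174, 180, 8, 217, 58, 80, 242, 123]

The 9-byte key repeats, so the effective keystream is de 3a 6b d6 40 47 6d 77 55 de 3a 6b d6 40.
byte 0: e3 ⊕ de = 3d
byte 1: e0 ⊕ 3a = da
byte 2: 8d ⊕ 6b = e6
byte 3: bf ⊕ d6 = 69
byte 4: de ⊕ 40 = 9e
byte 5: 06 ⊕ 47 = 41
byte 6: c3 ⊕ 6d = ae
byte 7: c3 ⊕ 77 = b4
byte 8: 5d ⊕ 55 = 08
byte 9: 07 ⊕ de = d9
byte 10: 00 ⊕ 3a = 3a
byte 11: 3b ⊕ 6b = 50
byte 12: 24 ⊕ d6 = f2
byte 13: 3b ⊕ 40 = 7b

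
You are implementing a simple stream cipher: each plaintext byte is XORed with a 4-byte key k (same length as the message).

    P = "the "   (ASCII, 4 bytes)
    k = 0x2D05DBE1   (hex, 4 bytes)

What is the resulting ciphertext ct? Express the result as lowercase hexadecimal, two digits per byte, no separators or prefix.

596dbec1

01110100 XOR 00101101 = 01011001
01101000 XOR 00000101 = 01101101
01100101 XOR 11011011 = 10111110
00100000 XOR 11100001 = 11000001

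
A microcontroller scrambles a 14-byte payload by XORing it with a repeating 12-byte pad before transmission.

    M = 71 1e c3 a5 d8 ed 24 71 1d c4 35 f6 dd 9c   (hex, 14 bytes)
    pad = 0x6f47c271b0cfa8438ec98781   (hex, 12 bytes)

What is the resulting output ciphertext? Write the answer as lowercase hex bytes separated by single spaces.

1e 59 01 d4 68 22 8c 32 93 0d b2 77 b2 db

The 12-byte key repeats, so the effective keystream is 6f 47 c2 71 b0 cf a8 43 8e c9 87 81 6f 47.
byte 0: 01110001 XOR 01101111 = 00011110
byte 1: 00011110 XOR 01000111 = 01011001
byte 2: 11000011 XOR 11000010 = 00000001
byte 3: 10100101 XOR 01110001 = 11010100
byte 4: 11011000 XOR 10110000 = 01101000
byte 5: 11101101 XOR 11001111 = 00100010
byte 6: 00100100 XOR 10101000 = 10001100
byte 7: 01110001 XOR 01000011 = 00110010
byte 8: 00011101 XOR 10001110 = 10010011
byte 9: 11000100 XOR 11001001 = 00001101
byte 10: 00110101 XOR 10000111 = 10110010
byte 11: 11110110 XOR 10000001 = 01110111
byte 12: 11011101 XOR 01101111 = 10110010
byte 13: 10011100 XOR 01000111 = 11011011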